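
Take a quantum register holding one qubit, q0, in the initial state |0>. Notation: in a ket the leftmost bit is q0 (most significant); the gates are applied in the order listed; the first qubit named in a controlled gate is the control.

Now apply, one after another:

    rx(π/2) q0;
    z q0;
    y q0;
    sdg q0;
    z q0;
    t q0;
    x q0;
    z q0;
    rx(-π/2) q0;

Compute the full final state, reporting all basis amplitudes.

The resulting statevector has amplitude -I/2 - exp(I*pi/4)/2 on |0>, -1/2 - exp(3*I*pi/4)/2 on |1>.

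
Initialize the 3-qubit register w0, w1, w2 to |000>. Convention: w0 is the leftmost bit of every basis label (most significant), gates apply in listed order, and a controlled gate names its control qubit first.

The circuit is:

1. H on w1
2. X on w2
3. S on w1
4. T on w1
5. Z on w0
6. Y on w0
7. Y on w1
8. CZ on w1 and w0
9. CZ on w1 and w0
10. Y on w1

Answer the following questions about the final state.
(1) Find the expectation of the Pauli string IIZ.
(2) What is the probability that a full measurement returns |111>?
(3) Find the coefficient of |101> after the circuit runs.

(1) The expectation value of IIZ is -1. Key observation: gates 8-9 undo each other exactly, leaving only the rest of the circuit to track.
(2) Outcome |111> occurs with probability 1/2.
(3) |101> carries amplitude sqrt(2)*I/2 in the final state.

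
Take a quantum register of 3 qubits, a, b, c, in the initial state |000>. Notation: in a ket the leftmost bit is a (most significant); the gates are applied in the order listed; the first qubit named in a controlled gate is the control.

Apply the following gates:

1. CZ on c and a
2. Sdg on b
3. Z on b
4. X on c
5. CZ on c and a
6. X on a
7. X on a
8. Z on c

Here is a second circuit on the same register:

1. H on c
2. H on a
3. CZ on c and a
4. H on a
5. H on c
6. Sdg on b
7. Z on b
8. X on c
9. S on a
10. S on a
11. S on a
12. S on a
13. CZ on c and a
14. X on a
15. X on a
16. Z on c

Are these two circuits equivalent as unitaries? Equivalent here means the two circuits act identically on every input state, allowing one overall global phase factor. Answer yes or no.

No: there is an input state on which the two circuits produce genuinely different outputs (not merely differing by a phase).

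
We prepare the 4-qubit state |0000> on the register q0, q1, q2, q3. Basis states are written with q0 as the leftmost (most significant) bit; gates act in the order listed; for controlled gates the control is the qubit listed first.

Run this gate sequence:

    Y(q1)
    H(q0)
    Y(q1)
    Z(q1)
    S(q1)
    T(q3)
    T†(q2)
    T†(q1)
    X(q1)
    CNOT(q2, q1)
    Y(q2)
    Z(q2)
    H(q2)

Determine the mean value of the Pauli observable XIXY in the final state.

The observable XIXY averages to 0.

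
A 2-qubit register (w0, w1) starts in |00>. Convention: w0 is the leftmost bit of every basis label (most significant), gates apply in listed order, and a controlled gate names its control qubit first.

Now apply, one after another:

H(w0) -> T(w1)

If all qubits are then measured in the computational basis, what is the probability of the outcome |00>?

A full measurement returns |00> with probability 1/2.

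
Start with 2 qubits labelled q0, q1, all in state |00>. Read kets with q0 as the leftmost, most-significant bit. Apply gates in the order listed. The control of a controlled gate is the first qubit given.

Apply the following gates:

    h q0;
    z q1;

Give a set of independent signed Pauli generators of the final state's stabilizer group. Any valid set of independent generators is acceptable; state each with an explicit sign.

The final state is stabilized by the group generated by +XI, +IZ; other independent generating sets are equally valid.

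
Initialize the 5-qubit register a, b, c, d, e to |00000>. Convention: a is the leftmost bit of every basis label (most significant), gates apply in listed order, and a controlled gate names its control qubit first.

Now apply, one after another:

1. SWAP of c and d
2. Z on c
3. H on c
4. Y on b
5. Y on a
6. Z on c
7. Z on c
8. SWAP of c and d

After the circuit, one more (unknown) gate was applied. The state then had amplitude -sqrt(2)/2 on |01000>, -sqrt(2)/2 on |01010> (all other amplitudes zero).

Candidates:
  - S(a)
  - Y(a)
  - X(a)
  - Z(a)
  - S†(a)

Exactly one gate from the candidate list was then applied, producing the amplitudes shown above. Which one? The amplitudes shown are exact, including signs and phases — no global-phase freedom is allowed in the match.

It was X(a) that produced the state shown.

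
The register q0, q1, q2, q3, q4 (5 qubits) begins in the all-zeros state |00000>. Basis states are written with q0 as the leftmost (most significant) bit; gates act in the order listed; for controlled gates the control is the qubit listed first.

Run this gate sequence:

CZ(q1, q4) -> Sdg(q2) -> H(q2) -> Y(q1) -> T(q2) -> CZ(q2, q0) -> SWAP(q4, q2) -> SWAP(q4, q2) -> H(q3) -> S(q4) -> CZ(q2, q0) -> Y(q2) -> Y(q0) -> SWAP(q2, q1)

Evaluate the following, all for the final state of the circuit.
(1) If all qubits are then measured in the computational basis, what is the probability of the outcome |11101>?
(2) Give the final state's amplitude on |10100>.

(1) The probability of measuring |11101> is 0.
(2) |10100> carries amplitude exp(3*I*pi/4)/2 in the final state.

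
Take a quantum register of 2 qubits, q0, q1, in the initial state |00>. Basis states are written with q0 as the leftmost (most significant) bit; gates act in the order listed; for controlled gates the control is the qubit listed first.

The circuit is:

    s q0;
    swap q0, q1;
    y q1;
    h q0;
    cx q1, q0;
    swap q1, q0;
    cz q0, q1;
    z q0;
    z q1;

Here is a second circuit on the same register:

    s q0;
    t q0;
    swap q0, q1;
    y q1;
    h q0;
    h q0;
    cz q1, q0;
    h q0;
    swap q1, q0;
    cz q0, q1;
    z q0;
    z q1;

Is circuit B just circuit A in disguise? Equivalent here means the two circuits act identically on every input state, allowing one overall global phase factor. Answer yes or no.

No, they are not equivalent — no single phase factor reconciles the two unitaries.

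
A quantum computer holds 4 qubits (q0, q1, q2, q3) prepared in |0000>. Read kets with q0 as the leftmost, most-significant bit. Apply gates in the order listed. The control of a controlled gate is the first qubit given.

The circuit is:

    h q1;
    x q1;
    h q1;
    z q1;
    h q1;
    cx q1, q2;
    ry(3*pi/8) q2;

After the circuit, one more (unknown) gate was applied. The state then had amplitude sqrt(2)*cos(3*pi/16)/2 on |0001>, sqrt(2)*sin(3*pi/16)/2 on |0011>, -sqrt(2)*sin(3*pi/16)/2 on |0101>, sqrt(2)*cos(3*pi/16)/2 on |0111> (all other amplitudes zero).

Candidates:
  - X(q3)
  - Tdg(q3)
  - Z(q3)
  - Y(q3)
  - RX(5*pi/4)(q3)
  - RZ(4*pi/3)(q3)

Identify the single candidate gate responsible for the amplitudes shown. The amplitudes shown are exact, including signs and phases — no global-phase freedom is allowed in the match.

The unique candidate consistent with the amplitudes is X(q3). Key observation: gates 1-4 undo each other exactly, leaving only the rest of the circuit to track.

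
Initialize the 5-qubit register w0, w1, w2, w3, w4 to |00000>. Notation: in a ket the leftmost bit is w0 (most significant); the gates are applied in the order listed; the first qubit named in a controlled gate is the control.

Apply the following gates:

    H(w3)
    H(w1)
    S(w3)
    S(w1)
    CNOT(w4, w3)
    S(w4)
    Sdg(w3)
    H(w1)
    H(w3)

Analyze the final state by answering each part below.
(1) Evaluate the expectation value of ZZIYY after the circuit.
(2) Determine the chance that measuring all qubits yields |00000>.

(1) The expectation value of ZZIYY is 0.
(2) The probability of measuring |00000> is 1/2.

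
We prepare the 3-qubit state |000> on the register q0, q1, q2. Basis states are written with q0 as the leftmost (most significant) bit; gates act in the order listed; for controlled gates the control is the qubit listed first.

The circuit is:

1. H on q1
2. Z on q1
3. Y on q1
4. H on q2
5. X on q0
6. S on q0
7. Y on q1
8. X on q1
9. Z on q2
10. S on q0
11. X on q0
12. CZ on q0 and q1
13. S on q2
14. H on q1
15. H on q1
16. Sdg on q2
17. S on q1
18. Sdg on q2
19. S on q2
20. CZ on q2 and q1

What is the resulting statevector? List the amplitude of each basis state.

The resulting statevector has amplitude 1/2 on |000>, -1/2 on |001>, -I/2 on |010>, -I/2 on |011>, 0 on |100>, 0 on |101>, 0 on |110>, 0 on |111>.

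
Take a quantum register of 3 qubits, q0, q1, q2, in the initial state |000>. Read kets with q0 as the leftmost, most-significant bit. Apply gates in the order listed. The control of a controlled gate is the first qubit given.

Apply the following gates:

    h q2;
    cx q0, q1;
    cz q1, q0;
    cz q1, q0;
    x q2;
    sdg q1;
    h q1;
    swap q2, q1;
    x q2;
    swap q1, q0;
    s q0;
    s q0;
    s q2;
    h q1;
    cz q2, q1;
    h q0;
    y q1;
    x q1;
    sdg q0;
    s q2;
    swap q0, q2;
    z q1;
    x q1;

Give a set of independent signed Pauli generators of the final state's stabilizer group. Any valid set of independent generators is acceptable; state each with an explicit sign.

One valid set of independent stabilizer generators is +XZI, +ZXI, -IIZ (any independent generating set of the same group is equally correct). Key observation: the block from step 3 through step 4 cancels to the identity and can be dropped.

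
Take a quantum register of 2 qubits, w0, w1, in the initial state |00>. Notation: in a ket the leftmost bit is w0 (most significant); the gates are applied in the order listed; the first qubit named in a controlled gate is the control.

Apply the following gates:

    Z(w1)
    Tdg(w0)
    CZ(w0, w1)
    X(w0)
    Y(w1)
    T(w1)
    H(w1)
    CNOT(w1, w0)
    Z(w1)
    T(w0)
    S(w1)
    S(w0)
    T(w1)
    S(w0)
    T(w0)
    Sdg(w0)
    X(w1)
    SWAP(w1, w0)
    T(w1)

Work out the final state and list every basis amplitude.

After the circuit, the state carries amplitude -sqrt(2)*I/2 on |00>, 0 on |01>, 0 on |10>, sqrt(2)/2 on |11>.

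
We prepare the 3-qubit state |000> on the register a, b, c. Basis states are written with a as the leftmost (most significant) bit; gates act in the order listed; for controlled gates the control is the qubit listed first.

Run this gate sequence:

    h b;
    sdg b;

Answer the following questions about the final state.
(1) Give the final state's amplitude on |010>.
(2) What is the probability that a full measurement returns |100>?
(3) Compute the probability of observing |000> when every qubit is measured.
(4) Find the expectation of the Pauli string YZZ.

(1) The amplitude on |010> is -sqrt(2)*I/2.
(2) The probability of measuring |100> is 0.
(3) Outcome |000> occurs with probability 1/2.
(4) In the final state, YZZ has expectation 0.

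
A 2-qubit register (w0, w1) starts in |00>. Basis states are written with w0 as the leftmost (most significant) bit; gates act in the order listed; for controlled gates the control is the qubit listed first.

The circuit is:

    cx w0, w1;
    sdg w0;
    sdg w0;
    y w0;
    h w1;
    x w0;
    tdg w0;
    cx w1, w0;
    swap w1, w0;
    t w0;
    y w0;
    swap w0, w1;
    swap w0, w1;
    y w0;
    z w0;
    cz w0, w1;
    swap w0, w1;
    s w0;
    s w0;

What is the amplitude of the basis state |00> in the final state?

The amplitude on |00> is sqrt(2)*I/2. Key observation: steps 11-14 multiply out to the identity, so the circuit reduces to the remaining gates.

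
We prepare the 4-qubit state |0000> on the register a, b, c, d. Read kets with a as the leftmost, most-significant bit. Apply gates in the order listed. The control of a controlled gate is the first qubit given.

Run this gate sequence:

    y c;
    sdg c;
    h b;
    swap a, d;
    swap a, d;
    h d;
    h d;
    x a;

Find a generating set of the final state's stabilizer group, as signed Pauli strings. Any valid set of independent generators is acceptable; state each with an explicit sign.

The stabilizer group can be generated by +IXII, -ZIII, -IIZI, +IIIZ, among other valid generating sets.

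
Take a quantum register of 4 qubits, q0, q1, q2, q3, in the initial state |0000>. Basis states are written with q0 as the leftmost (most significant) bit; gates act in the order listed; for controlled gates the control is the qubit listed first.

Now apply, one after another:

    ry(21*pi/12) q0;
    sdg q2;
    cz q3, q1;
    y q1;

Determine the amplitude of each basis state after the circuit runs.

The resulting statevector has amplitude -I*sqrt(sqrt(2) + 2)/2 on |0100>, I*sqrt(2 - sqrt(2))/2 on |1100>, and 0 on every other basis state.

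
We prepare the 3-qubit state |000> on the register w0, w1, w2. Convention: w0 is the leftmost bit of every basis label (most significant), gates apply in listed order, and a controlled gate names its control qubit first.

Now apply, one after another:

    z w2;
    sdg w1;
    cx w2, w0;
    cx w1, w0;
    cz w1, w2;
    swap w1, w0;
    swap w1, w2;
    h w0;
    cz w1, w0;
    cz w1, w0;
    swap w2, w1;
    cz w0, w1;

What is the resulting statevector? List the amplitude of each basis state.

The final amplitudes are sqrt(2)/2 on |000>, sqrt(2)/2 on |100>, and 0 on every other basis state. Key observation: steps 9-10 multiply out to the identity, so the circuit reduces to the remaining gates.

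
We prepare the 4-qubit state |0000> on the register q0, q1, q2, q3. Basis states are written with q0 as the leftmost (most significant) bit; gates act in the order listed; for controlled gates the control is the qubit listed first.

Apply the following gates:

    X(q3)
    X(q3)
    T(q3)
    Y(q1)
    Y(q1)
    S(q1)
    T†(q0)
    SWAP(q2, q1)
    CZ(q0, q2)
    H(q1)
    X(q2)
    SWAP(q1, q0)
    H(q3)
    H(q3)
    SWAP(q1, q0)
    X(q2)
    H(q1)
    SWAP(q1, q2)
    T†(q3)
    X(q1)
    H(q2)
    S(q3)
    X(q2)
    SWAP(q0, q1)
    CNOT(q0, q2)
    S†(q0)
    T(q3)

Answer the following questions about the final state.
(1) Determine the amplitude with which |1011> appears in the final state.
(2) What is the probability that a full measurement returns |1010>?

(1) The final state's coefficient on |1011> equals 0. Key observation: the block from step 10 through step 17 cancels to the identity and can be dropped.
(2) A full measurement returns |1010> with probability 1/2.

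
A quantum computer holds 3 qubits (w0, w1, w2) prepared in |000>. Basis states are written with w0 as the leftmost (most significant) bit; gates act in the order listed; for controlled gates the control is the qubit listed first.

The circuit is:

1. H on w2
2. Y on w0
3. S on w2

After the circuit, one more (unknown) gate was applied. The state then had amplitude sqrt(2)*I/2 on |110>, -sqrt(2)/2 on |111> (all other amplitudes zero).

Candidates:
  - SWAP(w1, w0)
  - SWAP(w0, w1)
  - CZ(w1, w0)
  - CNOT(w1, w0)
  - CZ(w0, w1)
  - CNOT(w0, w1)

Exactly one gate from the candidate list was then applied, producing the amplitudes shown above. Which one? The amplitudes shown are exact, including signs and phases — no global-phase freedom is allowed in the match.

The unique candidate consistent with the amplitudes is CNOT(w0, w1).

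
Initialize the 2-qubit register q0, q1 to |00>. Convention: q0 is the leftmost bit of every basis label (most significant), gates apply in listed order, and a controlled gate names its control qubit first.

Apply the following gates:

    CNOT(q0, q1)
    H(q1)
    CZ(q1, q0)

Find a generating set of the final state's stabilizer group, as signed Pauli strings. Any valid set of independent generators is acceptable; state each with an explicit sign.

The final state is stabilized by the group generated by +IX, +ZI; other independent generating sets are equally valid.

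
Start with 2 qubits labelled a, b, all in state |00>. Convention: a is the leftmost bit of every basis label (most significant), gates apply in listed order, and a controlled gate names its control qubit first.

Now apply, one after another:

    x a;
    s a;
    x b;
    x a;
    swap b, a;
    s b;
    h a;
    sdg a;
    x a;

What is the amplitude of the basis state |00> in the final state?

The amplitude on |00> is -sqrt(2)/2.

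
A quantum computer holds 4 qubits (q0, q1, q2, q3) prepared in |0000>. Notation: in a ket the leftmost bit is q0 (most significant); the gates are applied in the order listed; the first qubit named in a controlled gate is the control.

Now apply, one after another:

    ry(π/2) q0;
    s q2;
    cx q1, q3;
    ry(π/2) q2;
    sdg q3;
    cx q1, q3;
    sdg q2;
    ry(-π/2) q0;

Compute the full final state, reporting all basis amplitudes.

After the circuit, the state carries amplitude sqrt(2)/2 on |0000>, -sqrt(2)*I/2 on |0010>, and 0 on every other basis state.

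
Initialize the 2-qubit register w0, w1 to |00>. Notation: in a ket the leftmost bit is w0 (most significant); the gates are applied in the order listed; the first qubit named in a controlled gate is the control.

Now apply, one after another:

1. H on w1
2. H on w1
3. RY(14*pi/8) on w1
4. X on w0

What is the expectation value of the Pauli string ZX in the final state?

In the final state, ZX has expectation sqrt(2)/2. Key observation: gates 1-2 undo each other exactly, leaving only the rest of the circuit to track.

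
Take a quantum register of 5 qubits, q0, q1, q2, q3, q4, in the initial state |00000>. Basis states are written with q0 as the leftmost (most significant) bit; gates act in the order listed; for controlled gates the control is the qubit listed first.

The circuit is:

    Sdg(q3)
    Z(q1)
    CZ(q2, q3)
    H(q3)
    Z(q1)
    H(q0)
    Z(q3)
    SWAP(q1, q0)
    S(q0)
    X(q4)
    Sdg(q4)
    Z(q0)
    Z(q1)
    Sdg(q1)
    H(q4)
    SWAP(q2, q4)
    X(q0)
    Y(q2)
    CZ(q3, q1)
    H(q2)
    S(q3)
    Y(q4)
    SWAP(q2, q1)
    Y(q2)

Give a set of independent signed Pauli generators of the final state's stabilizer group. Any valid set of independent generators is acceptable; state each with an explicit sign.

One valid set of independent stabilizer generators is +IIYZI, +IIZYI, -ZIIII, +IZIII, -IIIIZ (any independent generating set of the same group is equally correct).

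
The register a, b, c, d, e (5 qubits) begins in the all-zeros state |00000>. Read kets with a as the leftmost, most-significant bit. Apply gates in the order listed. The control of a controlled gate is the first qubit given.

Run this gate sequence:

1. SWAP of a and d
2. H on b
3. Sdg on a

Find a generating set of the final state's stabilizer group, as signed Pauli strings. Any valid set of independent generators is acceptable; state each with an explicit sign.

The stabilizer group can be generated by +IXIII, +ZIIII, +IIZII, +IIIZI, +IIIIZ, among other valid generating sets.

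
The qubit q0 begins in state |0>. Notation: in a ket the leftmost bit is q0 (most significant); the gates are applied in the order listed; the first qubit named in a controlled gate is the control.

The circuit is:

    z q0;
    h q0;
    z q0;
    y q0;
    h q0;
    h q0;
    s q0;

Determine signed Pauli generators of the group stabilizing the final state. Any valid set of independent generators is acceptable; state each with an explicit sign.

The stabilizer group can be generated by +Y, among other valid generating sets.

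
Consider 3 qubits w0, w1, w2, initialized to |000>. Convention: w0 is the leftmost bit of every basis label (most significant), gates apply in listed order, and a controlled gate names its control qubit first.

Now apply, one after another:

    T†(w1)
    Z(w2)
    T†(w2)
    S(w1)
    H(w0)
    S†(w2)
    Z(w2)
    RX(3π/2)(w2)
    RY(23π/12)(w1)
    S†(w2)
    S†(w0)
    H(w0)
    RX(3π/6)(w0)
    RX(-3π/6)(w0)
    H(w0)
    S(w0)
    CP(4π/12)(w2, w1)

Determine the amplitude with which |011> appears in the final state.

The final state's coefficient on |011> equals (-sqrt(sqrt(2) + 2)/8 + sqrt(6 - 3*sqrt(2))/8)*exp(I*pi/3). Key observation: the block from step 11 through step 16 cancels to the identity and can be dropped.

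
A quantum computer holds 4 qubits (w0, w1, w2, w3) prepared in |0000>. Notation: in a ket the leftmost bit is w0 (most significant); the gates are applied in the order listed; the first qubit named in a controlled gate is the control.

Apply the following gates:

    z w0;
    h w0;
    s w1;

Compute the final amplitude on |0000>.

The final state's coefficient on |0000> equals sqrt(2)/2.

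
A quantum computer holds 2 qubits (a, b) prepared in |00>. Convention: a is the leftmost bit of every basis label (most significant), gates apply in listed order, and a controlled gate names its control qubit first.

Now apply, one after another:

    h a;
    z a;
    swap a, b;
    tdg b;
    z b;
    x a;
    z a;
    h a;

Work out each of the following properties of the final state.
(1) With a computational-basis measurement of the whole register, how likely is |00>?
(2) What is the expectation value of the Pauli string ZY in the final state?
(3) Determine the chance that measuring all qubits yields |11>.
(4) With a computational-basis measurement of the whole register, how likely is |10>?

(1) Outcome |00> occurs with probability 1/4.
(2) The observable ZY averages to 0.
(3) A full measurement returns |11> with probability 1/4.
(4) A full measurement returns |10> with probability 1/4.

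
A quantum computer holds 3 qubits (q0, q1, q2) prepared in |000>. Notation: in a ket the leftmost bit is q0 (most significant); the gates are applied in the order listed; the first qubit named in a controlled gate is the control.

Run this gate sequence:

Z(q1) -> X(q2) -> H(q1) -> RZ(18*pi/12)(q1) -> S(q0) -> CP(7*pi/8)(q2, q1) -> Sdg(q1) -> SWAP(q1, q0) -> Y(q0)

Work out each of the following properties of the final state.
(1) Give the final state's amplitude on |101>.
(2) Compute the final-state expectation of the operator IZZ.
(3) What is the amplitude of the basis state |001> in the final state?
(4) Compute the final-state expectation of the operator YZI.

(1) The final state's coefficient on |101> equals -sqrt(2)*exp(3*I*pi/4)/2.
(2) The expectation value of IZZ is -1.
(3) The amplitude on |001> is sqrt(2)*exp(5*I*pi/8)/2.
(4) In the final state, YZI has expectation (1 + exp(3*I*pi/4))*exp(5*I*pi/8)/2.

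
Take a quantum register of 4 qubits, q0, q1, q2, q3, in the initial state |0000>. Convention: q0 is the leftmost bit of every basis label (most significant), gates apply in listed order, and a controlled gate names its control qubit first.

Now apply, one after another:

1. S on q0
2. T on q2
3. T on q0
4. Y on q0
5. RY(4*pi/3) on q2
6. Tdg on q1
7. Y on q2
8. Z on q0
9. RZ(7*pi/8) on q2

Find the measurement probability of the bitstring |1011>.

A full measurement returns |1011> with probability 0.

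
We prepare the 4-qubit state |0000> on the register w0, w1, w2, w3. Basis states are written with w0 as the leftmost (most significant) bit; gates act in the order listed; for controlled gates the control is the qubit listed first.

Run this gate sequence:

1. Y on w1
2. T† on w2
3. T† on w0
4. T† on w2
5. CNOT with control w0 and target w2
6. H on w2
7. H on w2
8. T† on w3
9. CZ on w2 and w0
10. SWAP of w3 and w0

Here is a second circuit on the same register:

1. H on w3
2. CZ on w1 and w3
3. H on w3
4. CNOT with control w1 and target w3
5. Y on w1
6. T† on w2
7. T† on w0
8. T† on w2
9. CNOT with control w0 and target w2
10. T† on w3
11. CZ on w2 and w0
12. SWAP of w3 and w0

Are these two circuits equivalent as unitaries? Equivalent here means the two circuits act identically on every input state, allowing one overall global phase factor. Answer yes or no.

Yes, they are equivalent — the unitaries differ by at most a global phase.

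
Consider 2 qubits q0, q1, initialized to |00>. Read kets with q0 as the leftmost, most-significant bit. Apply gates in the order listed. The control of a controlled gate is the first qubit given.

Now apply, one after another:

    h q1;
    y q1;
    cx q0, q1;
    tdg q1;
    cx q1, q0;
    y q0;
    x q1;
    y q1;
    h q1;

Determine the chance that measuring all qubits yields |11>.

A full measurement returns |11> with probability 1/4.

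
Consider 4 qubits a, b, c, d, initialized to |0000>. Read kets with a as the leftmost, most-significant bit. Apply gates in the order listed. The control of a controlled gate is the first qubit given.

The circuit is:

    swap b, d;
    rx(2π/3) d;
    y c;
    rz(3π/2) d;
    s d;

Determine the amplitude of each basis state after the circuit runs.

After the circuit, the state carries amplitude -exp(3*I*pi/4)/2 on |0010>, -sqrt(3)*exp(I*pi/4)/2 on |0011>, and 0 on every other basis state.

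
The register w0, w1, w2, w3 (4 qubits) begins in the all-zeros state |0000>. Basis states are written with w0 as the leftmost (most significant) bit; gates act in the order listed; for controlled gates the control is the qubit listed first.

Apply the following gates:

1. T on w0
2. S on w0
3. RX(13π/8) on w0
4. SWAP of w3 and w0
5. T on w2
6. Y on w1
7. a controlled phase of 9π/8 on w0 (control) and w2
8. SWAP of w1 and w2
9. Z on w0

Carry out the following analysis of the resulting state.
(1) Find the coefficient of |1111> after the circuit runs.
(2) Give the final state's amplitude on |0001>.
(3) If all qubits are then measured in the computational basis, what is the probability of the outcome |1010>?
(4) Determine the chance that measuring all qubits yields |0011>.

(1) The final state's coefficient on |1111> equals 0.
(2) The amplitude on |0001> is 0.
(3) The probability of measuring |1010> is 0.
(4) The probability of measuring |0011> is sin(3*pi/16)**2.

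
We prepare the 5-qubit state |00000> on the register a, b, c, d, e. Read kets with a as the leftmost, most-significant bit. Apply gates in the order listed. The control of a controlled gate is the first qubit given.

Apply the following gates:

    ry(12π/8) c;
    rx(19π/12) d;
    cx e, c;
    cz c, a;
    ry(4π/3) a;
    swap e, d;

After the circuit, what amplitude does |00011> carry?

The final state's coefficient on |00011> equals 0.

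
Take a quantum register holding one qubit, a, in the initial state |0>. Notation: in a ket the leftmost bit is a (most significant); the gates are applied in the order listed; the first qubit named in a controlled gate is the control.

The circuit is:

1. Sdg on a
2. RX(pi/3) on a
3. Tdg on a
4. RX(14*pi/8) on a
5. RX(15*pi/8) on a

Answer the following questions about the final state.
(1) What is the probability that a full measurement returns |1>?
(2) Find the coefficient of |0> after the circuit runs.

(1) The probability of measuring |1> is -sqrt(2)*cos(pi/16)**2/8 + sqrt(2)*sin(pi/16)**2/8 + sin(pi/16)**2/2 + sqrt(1/2 - sqrt(2)/4)*sqrt(sqrt(2)/4 + 1/2)*sin(pi/16)*cos(pi/16) + cos(pi/16)**2/2 - sqrt(3)*sqrt(1/2 - sqrt(2)/4)*sqrt(sqrt(2)/4 + 1/2)*exp(I*pi/4)*cos(pi/16)**2/4 - sqrt(6)*exp(I*pi/4)*sin(pi/16)*cos(pi/16)/8 + sqrt(3)*sqrt(1/2 - sqrt(2)/4)*sqrt(sqrt(2)/4 + 1/2)*exp(-I*pi/4)*sin(pi/16)**2/4 + sqrt(3)*sqrt(1/2 - sqrt(2)/4)*sqrt(sqrt(2)/4 + 1/2)*exp(I*pi/4)*sin(pi/16)**2/4 - sqrt(6)*exp(-I*pi/4)*sin(pi/16)*cos(pi/16)/8 - sqrt(3)*sqrt(1/2 - sqrt(2)/4)*sqrt(sqrt(2)/4 + 1/2)*exp(-I*pi/4)*cos(pi/16)**2/4.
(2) The amplitude on |0> is -sqrt(3)*sqrt(1/2 - sqrt(2)/4)*sin(pi/16)/2 + sqrt(3)*sqrt(sqrt(2)/4 + 1/2)*cos(pi/16)/2 + sqrt(1/2 - sqrt(2)/4)*exp(-I*pi/4)*cos(pi/16)/2 + sqrt(sqrt(2)/4 + 1/2)*exp(-I*pi/4)*sin(pi/16)/2.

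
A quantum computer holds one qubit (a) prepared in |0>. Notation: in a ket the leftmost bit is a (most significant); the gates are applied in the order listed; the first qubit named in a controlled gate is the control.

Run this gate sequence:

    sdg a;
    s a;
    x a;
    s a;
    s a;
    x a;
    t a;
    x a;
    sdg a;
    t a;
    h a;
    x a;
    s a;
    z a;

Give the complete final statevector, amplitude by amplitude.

After the circuit, the state carries amplitude -sqrt(2)*exp(3*I*pi/4)/2 on |0>, sqrt(2)*exp(I*pi/4)/2 on |1>.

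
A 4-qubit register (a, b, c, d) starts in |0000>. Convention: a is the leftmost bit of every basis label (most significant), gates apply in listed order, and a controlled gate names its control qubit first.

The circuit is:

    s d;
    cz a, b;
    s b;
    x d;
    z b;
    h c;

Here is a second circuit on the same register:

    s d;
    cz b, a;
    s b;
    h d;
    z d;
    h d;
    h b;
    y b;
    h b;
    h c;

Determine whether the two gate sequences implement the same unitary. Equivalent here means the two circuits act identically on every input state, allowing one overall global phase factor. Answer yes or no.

No, they are not equivalent — no single phase factor reconciles the two unitaries.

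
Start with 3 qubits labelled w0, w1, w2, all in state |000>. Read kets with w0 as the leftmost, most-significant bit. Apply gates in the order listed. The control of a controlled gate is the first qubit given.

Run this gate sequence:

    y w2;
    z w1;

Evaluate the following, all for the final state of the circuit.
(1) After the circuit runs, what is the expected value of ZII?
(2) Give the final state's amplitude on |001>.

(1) The observable ZII averages to 1.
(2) The amplitude on |001> is I.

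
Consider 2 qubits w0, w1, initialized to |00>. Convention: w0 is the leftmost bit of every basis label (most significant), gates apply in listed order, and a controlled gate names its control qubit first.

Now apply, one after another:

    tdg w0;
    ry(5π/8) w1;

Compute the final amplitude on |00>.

|00> carries amplitude cos(5*pi/16) in the final state.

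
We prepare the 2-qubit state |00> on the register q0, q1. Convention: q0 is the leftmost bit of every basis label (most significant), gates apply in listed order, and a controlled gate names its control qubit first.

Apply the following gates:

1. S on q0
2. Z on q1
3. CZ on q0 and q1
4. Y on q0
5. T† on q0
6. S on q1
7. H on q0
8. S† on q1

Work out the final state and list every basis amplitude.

After the circuit, the state carries amplitude sqrt(2)*exp(I*pi/4)/2 on |00>, 0 on |01>, -sqrt(2)*exp(I*pi/4)/2 on |10>, 0 on |11>.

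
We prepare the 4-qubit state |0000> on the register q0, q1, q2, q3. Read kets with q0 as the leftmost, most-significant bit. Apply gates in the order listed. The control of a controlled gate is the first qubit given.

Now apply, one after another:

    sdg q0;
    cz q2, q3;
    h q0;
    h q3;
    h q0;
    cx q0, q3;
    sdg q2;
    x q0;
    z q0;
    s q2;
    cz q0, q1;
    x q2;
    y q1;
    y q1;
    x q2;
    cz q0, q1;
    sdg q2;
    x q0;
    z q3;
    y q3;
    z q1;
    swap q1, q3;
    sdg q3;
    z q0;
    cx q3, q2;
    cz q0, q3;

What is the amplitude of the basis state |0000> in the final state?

The final state's coefficient on |0000> equals -sqrt(2)*I/2.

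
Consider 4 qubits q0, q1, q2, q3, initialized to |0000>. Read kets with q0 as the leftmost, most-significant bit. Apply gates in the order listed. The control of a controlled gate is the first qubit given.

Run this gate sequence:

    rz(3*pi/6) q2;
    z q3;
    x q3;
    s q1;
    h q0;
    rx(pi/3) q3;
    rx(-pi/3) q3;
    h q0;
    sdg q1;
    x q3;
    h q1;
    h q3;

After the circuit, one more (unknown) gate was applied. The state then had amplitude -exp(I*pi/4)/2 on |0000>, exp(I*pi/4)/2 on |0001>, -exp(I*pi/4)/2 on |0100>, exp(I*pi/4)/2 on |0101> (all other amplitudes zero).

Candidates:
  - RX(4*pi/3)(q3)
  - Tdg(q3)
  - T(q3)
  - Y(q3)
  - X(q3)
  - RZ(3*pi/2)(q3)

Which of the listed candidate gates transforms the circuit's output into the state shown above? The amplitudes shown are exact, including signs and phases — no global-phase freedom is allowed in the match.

The unique candidate consistent with the amplitudes is Y(q3). Key observation: steps 3-10 multiply out to the identity, so the circuit reduces to the remaining gates.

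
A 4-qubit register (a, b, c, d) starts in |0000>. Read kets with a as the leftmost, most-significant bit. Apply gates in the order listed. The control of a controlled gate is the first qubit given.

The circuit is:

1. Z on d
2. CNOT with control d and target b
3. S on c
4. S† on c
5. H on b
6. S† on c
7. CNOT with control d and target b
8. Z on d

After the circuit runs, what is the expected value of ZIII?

In the final state, ZIII has expectation 1.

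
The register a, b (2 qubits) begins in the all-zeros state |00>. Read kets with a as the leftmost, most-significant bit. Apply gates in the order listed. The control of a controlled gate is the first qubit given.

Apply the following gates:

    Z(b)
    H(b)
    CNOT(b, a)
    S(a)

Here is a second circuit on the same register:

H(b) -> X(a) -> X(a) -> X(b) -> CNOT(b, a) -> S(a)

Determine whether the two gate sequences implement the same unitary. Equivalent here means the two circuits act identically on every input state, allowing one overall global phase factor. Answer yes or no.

Yes, they are equivalent — the unitaries differ by at most a global phase.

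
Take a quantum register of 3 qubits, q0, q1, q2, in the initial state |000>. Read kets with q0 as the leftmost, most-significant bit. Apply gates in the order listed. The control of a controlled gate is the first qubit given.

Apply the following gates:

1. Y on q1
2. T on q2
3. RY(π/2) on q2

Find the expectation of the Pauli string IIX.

The observable IIX averages to 1.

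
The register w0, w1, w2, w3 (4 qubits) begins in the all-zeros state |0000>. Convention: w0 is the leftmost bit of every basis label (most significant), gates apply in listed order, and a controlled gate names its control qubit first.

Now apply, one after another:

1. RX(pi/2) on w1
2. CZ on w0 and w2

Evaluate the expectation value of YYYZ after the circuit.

In the final state, YYYZ has expectation 0.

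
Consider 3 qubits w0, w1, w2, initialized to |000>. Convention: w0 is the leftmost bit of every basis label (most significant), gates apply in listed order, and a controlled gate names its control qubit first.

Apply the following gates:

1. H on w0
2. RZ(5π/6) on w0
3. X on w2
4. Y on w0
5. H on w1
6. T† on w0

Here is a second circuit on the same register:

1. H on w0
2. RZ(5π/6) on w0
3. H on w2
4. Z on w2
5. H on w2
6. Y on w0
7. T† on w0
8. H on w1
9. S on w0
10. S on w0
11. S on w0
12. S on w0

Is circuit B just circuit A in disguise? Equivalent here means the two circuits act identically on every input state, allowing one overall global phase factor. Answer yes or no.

Yes — the two circuits implement the same unitary up to a global phase.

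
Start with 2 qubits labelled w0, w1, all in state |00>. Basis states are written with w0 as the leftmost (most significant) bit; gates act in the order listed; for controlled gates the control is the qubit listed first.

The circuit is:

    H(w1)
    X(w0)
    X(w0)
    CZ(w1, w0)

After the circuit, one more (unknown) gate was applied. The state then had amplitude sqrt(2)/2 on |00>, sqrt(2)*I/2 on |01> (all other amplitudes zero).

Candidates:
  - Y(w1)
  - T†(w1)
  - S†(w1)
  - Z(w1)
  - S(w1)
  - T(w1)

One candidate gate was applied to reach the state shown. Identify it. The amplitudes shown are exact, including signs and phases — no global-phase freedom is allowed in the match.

The unique candidate consistent with the amplitudes is S(w1). Key observation: gates 2-3 undo each other exactly, leaving only the rest of the circuit to track.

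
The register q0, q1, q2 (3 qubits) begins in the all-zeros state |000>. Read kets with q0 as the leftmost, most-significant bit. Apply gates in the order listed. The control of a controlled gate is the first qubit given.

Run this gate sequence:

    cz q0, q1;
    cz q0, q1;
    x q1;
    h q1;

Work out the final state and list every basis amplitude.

The resulting statevector has amplitude sqrt(2)/2 on |000>, -sqrt(2)/2 on |010>, and 0 on every other basis state. Key observation: the block from step 1 through step 2 cancels to the identity and can be dropped.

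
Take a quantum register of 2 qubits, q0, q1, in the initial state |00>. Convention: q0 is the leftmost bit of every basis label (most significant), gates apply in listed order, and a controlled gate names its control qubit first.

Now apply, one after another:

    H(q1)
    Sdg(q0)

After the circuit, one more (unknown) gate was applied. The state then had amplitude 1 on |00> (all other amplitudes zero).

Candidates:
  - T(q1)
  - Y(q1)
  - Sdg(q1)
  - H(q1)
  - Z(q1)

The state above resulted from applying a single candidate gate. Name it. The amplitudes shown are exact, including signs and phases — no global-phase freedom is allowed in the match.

It was H(q1) that produced the state shown.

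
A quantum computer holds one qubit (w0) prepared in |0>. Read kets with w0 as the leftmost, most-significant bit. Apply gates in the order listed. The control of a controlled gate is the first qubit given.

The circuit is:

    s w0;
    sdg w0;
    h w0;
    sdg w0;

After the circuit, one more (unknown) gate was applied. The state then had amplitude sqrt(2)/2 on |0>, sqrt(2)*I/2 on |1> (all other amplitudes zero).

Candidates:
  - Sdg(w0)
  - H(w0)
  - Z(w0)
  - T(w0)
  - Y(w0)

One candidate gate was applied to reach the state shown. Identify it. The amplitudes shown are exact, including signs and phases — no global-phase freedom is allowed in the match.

It was Z(w0) that produced the state shown.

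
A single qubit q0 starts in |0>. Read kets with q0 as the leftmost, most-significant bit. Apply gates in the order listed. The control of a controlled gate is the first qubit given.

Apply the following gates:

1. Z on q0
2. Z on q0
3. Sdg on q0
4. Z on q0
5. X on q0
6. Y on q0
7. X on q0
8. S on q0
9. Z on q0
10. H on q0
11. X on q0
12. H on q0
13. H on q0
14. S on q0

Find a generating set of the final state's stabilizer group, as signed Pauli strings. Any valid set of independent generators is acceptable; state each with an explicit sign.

The final state is stabilized by the group generated by -Y; other independent generating sets are equally valid.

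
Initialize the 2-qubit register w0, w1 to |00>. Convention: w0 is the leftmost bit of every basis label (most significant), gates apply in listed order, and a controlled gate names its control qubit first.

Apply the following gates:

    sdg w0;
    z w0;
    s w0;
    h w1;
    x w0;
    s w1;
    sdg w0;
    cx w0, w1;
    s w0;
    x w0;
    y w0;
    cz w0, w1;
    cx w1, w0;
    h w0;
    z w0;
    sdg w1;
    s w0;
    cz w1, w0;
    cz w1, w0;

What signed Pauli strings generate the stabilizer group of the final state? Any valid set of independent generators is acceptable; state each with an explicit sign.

One valid set of independent stabilizer generators is +YZ, +ZX (any independent generating set of the same group is equally correct).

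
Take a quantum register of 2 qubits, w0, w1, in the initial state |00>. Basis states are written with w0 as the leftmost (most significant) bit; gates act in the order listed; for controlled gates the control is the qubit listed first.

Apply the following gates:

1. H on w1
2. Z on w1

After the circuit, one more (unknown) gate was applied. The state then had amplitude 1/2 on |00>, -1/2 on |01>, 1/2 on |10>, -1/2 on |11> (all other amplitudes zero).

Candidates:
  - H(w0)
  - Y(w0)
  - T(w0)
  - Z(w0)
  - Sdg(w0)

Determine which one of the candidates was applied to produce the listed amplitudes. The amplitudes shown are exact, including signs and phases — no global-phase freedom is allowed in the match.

The unique candidate consistent with the amplitudes is H(w0).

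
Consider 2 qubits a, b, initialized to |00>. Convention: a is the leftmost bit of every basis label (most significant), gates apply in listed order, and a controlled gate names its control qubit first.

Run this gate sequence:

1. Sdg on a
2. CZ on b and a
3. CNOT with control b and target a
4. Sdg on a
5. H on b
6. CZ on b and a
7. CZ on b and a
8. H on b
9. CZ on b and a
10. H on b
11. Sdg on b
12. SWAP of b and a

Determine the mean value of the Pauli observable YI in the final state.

The observable YI averages to -1. Key observation: gates 5-8 undo each other exactly, leaving only the rest of the circuit to track.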